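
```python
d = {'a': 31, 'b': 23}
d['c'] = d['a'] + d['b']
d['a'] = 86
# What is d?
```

After line 1: d = {'a': 31, 'b': 23}
After line 2 (d['c'] = 31 + 23): d = {'a': 31, 'b': 23, 'c': 54}
After line 3: d = {'a': 86, 'b': 23, 'c': 54}

{'a': 86, 'b': 23, 'c': 54}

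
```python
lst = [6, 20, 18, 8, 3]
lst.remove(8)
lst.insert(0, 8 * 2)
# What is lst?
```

After line 1: lst = [6, 20, 18, 8, 3]
After line 2 (remove first 8): lst = [6, 20, 18, 3]
After line 3 (insert 16 at index 0): lst = [16, 6, 20, 18, 3]

[16, 6, 20, 18, 3]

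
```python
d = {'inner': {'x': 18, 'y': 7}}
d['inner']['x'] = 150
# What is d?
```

After line 1: d = {'inner': {'x': 18, 'y': 7}}
After line 2 (inner x overwritten): d = {'inner': {'x': 150, 'y': 7}}

{'inner': {'x': 150, 'y': 7}}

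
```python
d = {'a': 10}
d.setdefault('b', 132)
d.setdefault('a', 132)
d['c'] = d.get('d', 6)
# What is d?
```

After line 1: d = {'a': 10}
After line 2 (setdefault adds 'b'=132): d = {'a': 10, 'b': 132}
After line 3 (setdefault 'a' no-op, already exists): d = {'a': 10, 'b': 132}
After line 4 (get('d', 6) returns default since 'd' not in d): d = {'a': 10, 'b': 132, 'c': 6}

{'a': 10, 'b': 132, 'c': 6}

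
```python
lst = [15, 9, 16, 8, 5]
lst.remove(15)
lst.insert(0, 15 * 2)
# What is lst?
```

After line 1: lst = [15, 9, 16, 8, 5]
After line 2 (remove first 15): lst = [9, 16, 8, 5]
After line 3 (insert 30 at index 0): lst = [30, 9, 16, 8, 5]

[30, 9, 16, 8, 5]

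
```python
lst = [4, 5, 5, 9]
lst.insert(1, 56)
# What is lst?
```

[4, 56, 5, 5, 9]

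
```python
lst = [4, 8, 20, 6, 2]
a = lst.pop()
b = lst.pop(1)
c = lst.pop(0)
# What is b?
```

After line 1: lst = [4, 8, 20, 6, 2]
After line 2 (pop() -> a = 2): lst = [4, 8, 20, 6]
After line 3 (pop(1) -> b = 8): lst = [4, 20, 6]
After line 4 (pop(0) -> c = 4): lst = [20, 6]

8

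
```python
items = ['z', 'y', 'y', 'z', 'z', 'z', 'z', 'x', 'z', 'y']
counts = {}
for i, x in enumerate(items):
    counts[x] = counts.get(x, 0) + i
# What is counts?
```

Initial: counts = {}, items = ['z', 'y', 'y', 'z', 'z', 'z', 'z', 'x', 'z', 'y']
i=0, x='z': counts = {'z': 0}
i=1, x='y': counts = {'z': 0, 'y': 1}
i=2, x='y': counts = {'z': 0, 'y': 3}
i=3, x='z': counts = {'z': 3, 'y': 3}
i=4, x='z': counts = {'z': 7, 'y': 3}
i=5, x='z': counts = {'z': 12, 'y': 3}
i=6, x='z': counts = {'z': 18, 'y': 3}
i=7, x='x': counts = {'z': 18, 'y': 3, 'x': 7}
i=8, x='z': counts = {'z': 26, 'y': 3, 'x': 7}
i=9, x='y': counts = {'z': 26, 'y': 12, 'x': 7}

{'z': 26, 'y': 12, 'x': 7}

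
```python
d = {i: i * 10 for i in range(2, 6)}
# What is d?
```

{2: 20, 3: 30, 4: 40, 5: 50}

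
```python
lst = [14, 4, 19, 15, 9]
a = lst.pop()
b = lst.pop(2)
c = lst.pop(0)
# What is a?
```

After line 1: lst = [14, 4, 19, 15, 9]
After line 2 (pop() -> a = 9): lst = [14, 4, 19, 15]
After line 3 (pop(2) -> b = 19): lst = [14, 4, 15]
After line 4 (pop(0) -> c = 14): lst = [4, 15]

9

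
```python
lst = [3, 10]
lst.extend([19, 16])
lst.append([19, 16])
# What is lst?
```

After line 1: lst = [3, 10]
After line 2 (extend unpacks [19, 16]): lst = [3, 10, 19, 16]
After line 3 (append adds [19, 16] as single element): lst = [3, 10, 19, 16, [19, 16]]

[3, 10, 19, 16, [19, 16]]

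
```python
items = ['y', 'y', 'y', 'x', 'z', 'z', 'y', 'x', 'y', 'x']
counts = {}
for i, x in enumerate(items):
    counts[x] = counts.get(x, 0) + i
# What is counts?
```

Initial: counts = {}, items = ['y', 'y', 'y', 'x', 'z', 'z', 'y', 'x', 'y', 'x']
i=0, x='y': counts = {'y': 0}
i=1, x='y': counts = {'y': 1}
i=2, x='y': counts = {'y': 3}
i=3, x='x': counts = {'y': 3, 'x': 3}
i=4, x='z': counts = {'y': 3, 'x': 3, 'z': 4}
i=5, x='z': counts = {'y': 3, 'x': 3, 'z': 9}
i=6, x='y': counts = {'y': 9, 'x': 3, 'z': 9}
i=7, x='x': counts = {'y': 9, 'x': 10, 'z': 9}
i=8, x='y': counts = {'y': 17, 'x': 10, 'z': 9}
i=9, x='x': counts = {'y': 17, 'x': 19, 'z': 9}

{'y': 17, 'x': 19, 'z': 9}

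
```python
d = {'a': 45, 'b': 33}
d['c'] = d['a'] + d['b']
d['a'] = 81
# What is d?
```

After line 1: d = {'a': 45, 'b': 33}
After line 2 (d['c'] = 45 + 33): d = {'a': 45, 'b': 33, 'c': 78}
After line 3: d = {'a': 81, 'b': 33, 'c': 78}

{'a': 81, 'b': 33, 'c': 78}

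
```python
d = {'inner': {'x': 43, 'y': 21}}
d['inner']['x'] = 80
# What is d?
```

After line 1: d = {'inner': {'x': 43, 'y': 21}}
After line 2 (inner x overwritten): d = {'inner': {'x': 80, 'y': 21}}

{'inner': {'x': 80, 'y': 21}}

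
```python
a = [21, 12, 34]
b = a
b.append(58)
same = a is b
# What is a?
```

After line 1: a = [21, 12, 34]
After line 2 (b = a is an alias, same object): a = [21, 12, 34], b = [21, 12, 34]
After line 3 (b.append mutates the shared list): a = [21, 12, 34, 58], b = [21, 12, 34, 58]
After line 4 (same = a is b; same object -> True): same = True

[21, 12, 34, 58]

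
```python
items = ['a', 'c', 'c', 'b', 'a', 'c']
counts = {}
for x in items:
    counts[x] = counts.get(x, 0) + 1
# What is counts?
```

Initial: counts = {}, items = ['a', 'c', 'c', 'b', 'a', 'c']
See 'a': counts = {'a': 1}
See 'c': counts = {'a': 1, 'c': 1}
See 'c': counts = {'a': 1, 'c': 2}
See 'b': counts = {'a': 1, 'c': 2, 'b': 1}
See 'a': counts = {'a': 2, 'c': 2, 'b': 1}
See 'c': counts = {'a': 2, 'c': 3, 'b': 1}

{'a': 2, 'c': 3, 'b': 1}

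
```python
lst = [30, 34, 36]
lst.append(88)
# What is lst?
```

[30, 34, 36, 88]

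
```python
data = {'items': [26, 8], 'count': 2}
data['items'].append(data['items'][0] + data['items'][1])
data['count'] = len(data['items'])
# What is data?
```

After line 1: data = {'items': [26, 8], 'count': 2}
After line 2 (append 26 + 8 = 34): data = {'items': [26, 8, 34], 'count': 2}
After line 3 (count = len(items) = 3): data = {'items': [26, 8, 34], 'count': 3}

{'items': [26, 8, 34], 'count': 3}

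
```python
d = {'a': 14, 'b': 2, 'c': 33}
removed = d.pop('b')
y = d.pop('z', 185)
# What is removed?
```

After line 1: d = {'a': 14, 'b': 2, 'c': 33}
After line 2 (pop 'b' returns 2): d = {'a': 14, 'c': 33}, removed = 2
After line 3 (pop 'z' missing, returns default 185): d = {'a': 14, 'c': 33}, y = 185

2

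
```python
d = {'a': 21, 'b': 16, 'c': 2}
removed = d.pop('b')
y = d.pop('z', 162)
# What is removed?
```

After line 1: d = {'a': 21, 'b': 16, 'c': 2}
After line 2 (pop 'b' returns 16): d = {'a': 21, 'c': 2}, removed = 16
After line 3 (pop 'z' missing, returns default 162): d = {'a': 21, 'c': 2}, y = 162

16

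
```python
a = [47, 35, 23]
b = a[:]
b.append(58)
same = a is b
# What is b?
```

After line 1: a = [47, 35, 23]
After line 2 (b = a[:] is a shallow copy, new object): a = [47, 35, 23], b = [47, 35, 23]
After line 3 (append only mutates b): a = [47, 35, 23], b = [47, 35, 23, 58]
After line 4 (same = a is b; different objects -> False): same = False

[47, 35, 23, 58]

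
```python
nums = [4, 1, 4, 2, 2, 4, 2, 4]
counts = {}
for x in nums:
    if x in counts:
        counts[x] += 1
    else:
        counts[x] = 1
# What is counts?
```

Initial: counts = {}, nums = [4, 1, 4, 2, 2, 4, 2, 4]
See 4: counts = {4: 1}
See 1: counts = {4: 1, 1: 1}
See 4: counts = {4: 2, 1: 1}
See 2: counts = {4: 2, 1: 1, 2: 1}
See 2: counts = {4: 2, 1: 1, 2: 2}
See 4: counts = {4: 3, 1: 1, 2: 2}
See 2: counts = {4: 3, 1: 1, 2: 3}
See 4: counts = {4: 4, 1: 1, 2: 3}

{4: 4, 1: 1, 2: 3}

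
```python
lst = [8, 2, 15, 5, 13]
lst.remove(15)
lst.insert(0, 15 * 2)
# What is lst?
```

After line 1: lst = [8, 2, 15, 5, 13]
After line 2 (remove first 15): lst = [8, 2, 5, 13]
After line 3 (insert 30 at index 0): lst = [30, 8, 2, 5, 13]

[30, 8, 2, 5, 13]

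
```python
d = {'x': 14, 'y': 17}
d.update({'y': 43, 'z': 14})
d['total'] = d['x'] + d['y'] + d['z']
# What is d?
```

After line 1: d = {'x': 14, 'y': 17}
After line 2 (y overwritten, z added): d = {'x': 14, 'y': 43, 'z': 14}
After line 3 (total = 14 + 43 + 14 = 71): d = {'x': 14, 'y': 43, 'z': 14, 'total': 71}

{'x': 14, 'y': 43, 'z': 14, 'total': 71}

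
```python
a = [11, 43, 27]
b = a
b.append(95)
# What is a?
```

After line 1: a = [11, 43, 27]
After line 2 (b = a is an alias, same object): a = [11, 43, 27], b = [11, 43, 27]
After line 3 (b.append mutates the shared list): a = [11, 43, 27, 95], b = [11, 43, 27, 95]

[11, 43, 27, 95]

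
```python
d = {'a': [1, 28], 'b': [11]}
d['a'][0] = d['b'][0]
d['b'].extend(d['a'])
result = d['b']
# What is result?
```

After line 1: d = {'a': [1, 28], 'b': [11]}
After line 2 (a[0] = b[0] = 11): d = {'a': [11, 28], 'b': [11]}
After line 3 (b.extend(a) appends [11, 28]): d = {'a': [11, 28], 'b': [11, 11, 28]}
After line 4: result = d['b'] = [11, 11, 28]

[11, 11, 28]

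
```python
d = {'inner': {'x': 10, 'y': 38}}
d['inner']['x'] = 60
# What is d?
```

After line 1: d = {'inner': {'x': 10, 'y': 38}}
After line 2 (inner x overwritten): d = {'inner': {'x': 60, 'y': 38}}

{'inner': {'x': 60, 'y': 38}}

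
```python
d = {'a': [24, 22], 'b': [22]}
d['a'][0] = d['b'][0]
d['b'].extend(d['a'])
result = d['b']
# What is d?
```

After line 1: d = {'a': [24, 22], 'b': [22]}
After line 2 (a[0] = b[0] = 22): d = {'a': [22, 22], 'b': [22]}
After line 3 (b.extend(a) appends [22, 22]): d = {'a': [22, 22], 'b': [22, 22, 22]}
After line 4: result = d['b'] = [22, 22, 22]

{'a': [22, 22], 'b': [22, 22, 22]}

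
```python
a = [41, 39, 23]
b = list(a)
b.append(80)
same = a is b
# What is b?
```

After line 1: a = [41, 39, 23]
After line 2 (b = list(a) is a shallow copy, new object): a = [41, 39, 23], b = [41, 39, 23]
After line 3 (append only mutates b): a = [41, 39, 23], b = [41, 39, 23, 80]
After line 4 (same = a is b; different objects -> False): same = False

[41, 39, 23, 80]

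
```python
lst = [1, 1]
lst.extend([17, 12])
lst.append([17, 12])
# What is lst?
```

After line 1: lst = [1, 1]
After line 2 (extend unpacks [17, 12]): lst = [1, 1, 17, 12]
After line 3 (append adds [17, 12] as single element): lst = [1, 1, 17, 12, [17, 12]]

[1, 1, 17, 12, [17, 12]]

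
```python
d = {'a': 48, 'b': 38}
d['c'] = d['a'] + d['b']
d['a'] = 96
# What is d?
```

After line 1: d = {'a': 48, 'b': 38}
After line 2 (d['c'] = 48 + 38): d = {'a': 48, 'b': 38, 'c': 86}
After line 3: d = {'a': 96, 'b': 38, 'c': 86}

{'a': 96, 'b': 38, 'c': 86}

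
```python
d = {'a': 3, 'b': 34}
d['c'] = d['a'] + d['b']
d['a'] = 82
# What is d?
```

After line 1: d = {'a': 3, 'b': 34}
After line 2 (d['c'] = 3 + 34): d = {'a': 3, 'b': 34, 'c': 37}
After line 3: d = {'a': 82, 'b': 34, 'c': 37}

{'a': 82, 'b': 34, 'c': 37}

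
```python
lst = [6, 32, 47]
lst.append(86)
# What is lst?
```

[6, 32, 47, 86]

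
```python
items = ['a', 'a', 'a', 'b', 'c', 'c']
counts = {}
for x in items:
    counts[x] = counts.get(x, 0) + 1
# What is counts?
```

Initial: counts = {}, items = ['a', 'a', 'a', 'b', 'c', 'c']
See 'a': counts = {'a': 1}
See 'a': counts = {'a': 2}
See 'a': counts = {'a': 3}
See 'b': counts = {'a': 3, 'b': 1}
See 'c': counts = {'a': 3, 'b': 1, 'c': 1}
See 'c': counts = {'a': 3, 'b': 1, 'c': 2}

{'a': 3, 'b': 1, 'c': 2}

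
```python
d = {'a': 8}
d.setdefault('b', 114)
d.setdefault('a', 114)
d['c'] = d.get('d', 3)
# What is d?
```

After line 1: d = {'a': 8}
After line 2 (setdefault adds 'b'=114): d = {'a': 8, 'b': 114}
After line 3 (setdefault 'a' no-op, already exists): d = {'a': 8, 'b': 114}
After line 4 (get('d', 3) returns default since 'd' not in d): d = {'a': 8, 'b': 114, 'c': 3}

{'a': 8, 'b': 114, 'c': 3}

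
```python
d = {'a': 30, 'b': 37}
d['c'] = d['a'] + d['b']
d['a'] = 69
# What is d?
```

After line 1: d = {'a': 30, 'b': 37}
After line 2 (d['c'] = 30 + 37): d = {'a': 30, 'b': 37, 'c': 67}
After line 3: d = {'a': 69, 'b': 37, 'c': 67}

{'a': 69, 'b': 37, 'c': 67}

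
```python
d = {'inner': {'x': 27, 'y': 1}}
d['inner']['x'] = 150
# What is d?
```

After line 1: d = {'inner': {'x': 27, 'y': 1}}
After line 2 (inner x overwritten): d = {'inner': {'x': 150, 'y': 1}}

{'inner': {'x': 150, 'y': 1}}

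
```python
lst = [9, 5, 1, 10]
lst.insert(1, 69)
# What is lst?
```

[9, 69, 5, 1, 10]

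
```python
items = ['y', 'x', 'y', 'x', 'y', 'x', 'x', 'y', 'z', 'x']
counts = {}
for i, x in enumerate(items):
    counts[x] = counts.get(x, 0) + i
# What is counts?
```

Initial: counts = {}, items = ['y', 'x', 'y', 'x', 'y', 'x', 'x', 'y', 'z', 'x']
i=0, x='y': counts = {'y': 0}
i=1, x='x': counts = {'y': 0, 'x': 1}
i=2, x='y': counts = {'y': 2, 'x': 1}
i=3, x='x': counts = {'y': 2, 'x': 4}
i=4, x='y': counts = {'y': 6, 'x': 4}
i=5, x='x': counts = {'y': 6, 'x': 9}
i=6, x='x': counts = {'y': 6, 'x': 15}
i=7, x='y': counts = {'y': 13, 'x': 15}
i=8, x='z': counts = {'y': 13, 'x': 15, 'z': 8}
i=9, x='x': counts = {'y': 13, 'x': 24, 'z': 8}

{'y': 13, 'x': 24, 'z': 8}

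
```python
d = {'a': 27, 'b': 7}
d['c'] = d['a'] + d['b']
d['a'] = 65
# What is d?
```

After line 1: d = {'a': 27, 'b': 7}
After line 2 (d['c'] = 27 + 7): d = {'a': 27, 'b': 7, 'c': 34}
After line 3: d = {'a': 65, 'b': 7, 'c': 34}

{'a': 65, 'b': 7, 'c': 34}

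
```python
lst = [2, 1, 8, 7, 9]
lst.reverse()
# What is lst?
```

[9, 7, 8, 1, 2]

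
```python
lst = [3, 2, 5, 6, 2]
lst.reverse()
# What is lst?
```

[2, 6, 5, 2, 3]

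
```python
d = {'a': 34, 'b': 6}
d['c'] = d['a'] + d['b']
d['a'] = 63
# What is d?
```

After line 1: d = {'a': 34, 'b': 6}
After line 2 (d['c'] = 34 + 6): d = {'a': 34, 'b': 6, 'c': 40}
After line 3: d = {'a': 63, 'b': 6, 'c': 40}

{'a': 63, 'b': 6, 'c': 40}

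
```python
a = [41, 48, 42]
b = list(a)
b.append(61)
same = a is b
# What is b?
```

After line 1: a = [41, 48, 42]
After line 2 (b = list(a) is a shallow copy, new object): a = [41, 48, 42], b = [41, 48, 42]
After line 3 (append only mutates b): a = [41, 48, 42], b = [41, 48, 42, 61]
After line 4 (same = a is b; different objects -> False): same = False

[41, 48, 42, 61]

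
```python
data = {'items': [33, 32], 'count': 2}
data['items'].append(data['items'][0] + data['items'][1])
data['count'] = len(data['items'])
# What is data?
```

After line 1: data = {'items': [33, 32], 'count': 2}
After line 2 (append 33 + 32 = 65): data = {'items': [33, 32, 65], 'count': 2}
After line 3 (count = len(items) = 3): data = {'items': [33, 32, 65], 'count': 3}

{'items': [33, 32, 65], 'count': 3}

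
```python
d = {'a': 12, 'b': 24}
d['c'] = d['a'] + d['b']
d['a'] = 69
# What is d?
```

After line 1: d = {'a': 12, 'b': 24}
After line 2 (d['c'] = 12 + 24): d = {'a': 12, 'b': 24, 'c': 36}
After line 3: d = {'a': 69, 'b': 24, 'c': 36}

{'a': 69, 'b': 24, 'c': 36}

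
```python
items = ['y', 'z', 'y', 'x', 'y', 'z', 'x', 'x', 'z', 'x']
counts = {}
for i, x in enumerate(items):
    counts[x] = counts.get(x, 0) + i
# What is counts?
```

Initial: counts = {}, items = ['y', 'z', 'y', 'x', 'y', 'z', 'x', 'x', 'z', 'x']
i=0, x='y': counts = {'y': 0}
i=1, x='z': counts = {'y': 0, 'z': 1}
i=2, x='y': counts = {'y': 2, 'z': 1}
i=3, x='x': counts = {'y': 2, 'z': 1, 'x': 3}
i=4, x='y': counts = {'y': 6, 'z': 1, 'x': 3}
i=5, x='z': counts = {'y': 6, 'z': 6, 'x': 3}
i=6, x='x': counts = {'y': 6, 'z': 6, 'x': 9}
i=7, x='x': counts = {'y': 6, 'z': 6, 'x': 16}
i=8, x='z': counts = {'y': 6, 'z': 14, 'x': 16}
i=9, x='x': counts = {'y': 6, 'z': 14, 'x': 25}

{'y': 6, 'z': 14, 'x': 25}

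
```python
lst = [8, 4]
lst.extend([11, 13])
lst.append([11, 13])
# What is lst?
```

After line 1: lst = [8, 4]
After line 2 (extend unpacks [11, 13]): lst = [8, 4, 11, 13]
After line 3 (append adds [11, 13] as single element): lst = [8, 4, 11, 13, [11, 13]]

[8, 4, 11, 13, [11, 13]]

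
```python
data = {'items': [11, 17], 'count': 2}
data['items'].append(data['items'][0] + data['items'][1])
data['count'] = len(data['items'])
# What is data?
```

After line 1: data = {'items': [11, 17], 'count': 2}
After line 2 (append 11 + 17 = 28): data = {'items': [11, 17, 28], 'count': 2}
After line 3 (count = len(items) = 3): data = {'items': [11, 17, 28], 'count': 3}

{'items': [11, 17, 28], 'count': 3}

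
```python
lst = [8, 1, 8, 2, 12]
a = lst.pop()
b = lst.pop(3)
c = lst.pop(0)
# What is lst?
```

After line 1: lst = [8, 1, 8, 2, 12]
After line 2 (pop() -> a = 12): lst = [8, 1, 8, 2]
After line 3 (pop(3) -> b = 2): lst = [8, 1, 8]
After line 4 (pop(0) -> c = 8): lst = [1, 8]

[1, 8]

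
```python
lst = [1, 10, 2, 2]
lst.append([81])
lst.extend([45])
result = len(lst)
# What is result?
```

After line 1: lst = [1, 10, 2, 2]
After line 2 (append adds [81] as single element): lst = [1, 10, 2, 2, [81]]
After line 3 (extend unpacks [45], adds 45): lst = [1, 10, 2, 2, [81], 45]
After line 4: result = len(lst) = 6

6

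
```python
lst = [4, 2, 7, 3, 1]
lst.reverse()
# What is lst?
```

[1, 3, 7, 2, 4]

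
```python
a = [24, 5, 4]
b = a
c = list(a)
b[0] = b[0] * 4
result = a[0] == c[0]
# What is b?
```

After line 1: a = [24, 5, 4]
After line 2 (b = a, alias): a = [24, 5, 4], b = [24, 5, 4]
After line 3 (c = list(a) is a copy, new object): c = [24, 5, 4]
After line 4 (b[0] = 24 * 4 = 96; mutates shared a/b): a = b = [96, 5, 4], c = [24, 5, 4]
After line 5 (a[0] = 96, c[0] = 24; result = False)

[96, 5, 4]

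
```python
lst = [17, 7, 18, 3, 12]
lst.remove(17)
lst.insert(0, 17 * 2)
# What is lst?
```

After line 1: lst = [17, 7, 18, 3, 12]
After line 2 (remove first 17): lst = [7, 18, 3, 12]
After line 3 (insert 34 at index 0): lst = [34, 7, 18, 3, 12]

[34, 7, 18, 3, 12]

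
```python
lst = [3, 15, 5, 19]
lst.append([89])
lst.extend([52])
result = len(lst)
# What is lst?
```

After line 1: lst = [3, 15, 5, 19]
After line 2 (append adds [89] as single element): lst = [3, 15, 5, 19, [89]]
After line 3 (extend unpacks [52], adds 52): lst = [3, 15, 5, 19, [89], 52]
After line 4: result = len(lst) = 6

[3, 15, 5, 19, [89], 52]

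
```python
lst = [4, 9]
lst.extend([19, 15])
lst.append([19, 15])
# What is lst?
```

After line 1: lst = [4, 9]
After line 2 (extend unpacks [19, 15]): lst = [4, 9, 19, 15]
After line 3 (append adds [19, 15] as single element): lst = [4, 9, 19, 15, [19, 15]]

[4, 9, 19, 15, [19, 15]]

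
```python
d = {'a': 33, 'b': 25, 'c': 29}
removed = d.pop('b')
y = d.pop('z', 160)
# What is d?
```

After line 1: d = {'a': 33, 'b': 25, 'c': 29}
After line 2 (pop 'b' returns 25): d = {'a': 33, 'c': 29}, removed = 25
After line 3 (pop 'z' missing, returns default 160): d = {'a': 33, 'c': 29}, y = 160

{'a': 33, 'c': 29}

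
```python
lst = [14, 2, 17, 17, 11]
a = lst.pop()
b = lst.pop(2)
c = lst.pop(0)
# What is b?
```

After line 1: lst = [14, 2, 17, 17, 11]
After line 2 (pop() -> a = 11): lst = [14, 2, 17, 17]
After line 3 (pop(2) -> b = 17): lst = [14, 2, 17]
After line 4 (pop(0) -> c = 14): lst = [2, 17]

17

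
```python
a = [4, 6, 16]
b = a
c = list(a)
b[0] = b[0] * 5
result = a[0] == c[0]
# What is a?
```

After line 1: a = [4, 6, 16]
After line 2 (b = a, alias): a = [4, 6, 16], b = [4, 6, 16]
After line 3 (c = list(a) is a copy, new object): c = [4, 6, 16]
After line 4 (b[0] = 4 * 5 = 20; mutates shared a/b): a = b = [20, 6, 16], c = [4, 6, 16]
After line 5 (a[0] = 20, c[0] = 4; result = False)

[20, 6, 16]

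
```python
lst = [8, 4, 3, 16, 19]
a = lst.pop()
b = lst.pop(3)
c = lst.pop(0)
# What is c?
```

After line 1: lst = [8, 4, 3, 16, 19]
After line 2 (pop() -> a = 19): lst = [8, 4, 3, 16]
After line 3 (pop(3) -> b = 16): lst = [8, 4, 3]
After line 4 (pop(0) -> c = 8): lst = [4, 3]

8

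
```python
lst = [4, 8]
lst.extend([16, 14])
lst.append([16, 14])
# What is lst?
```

After line 1: lst = [4, 8]
After line 2 (extend unpacks [16, 14]): lst = [4, 8, 16, 14]
After line 3 (append adds [16, 14] as single element): lst = [4, 8, 16, 14, [16, 14]]

[4, 8, 16, 14, [16, 14]]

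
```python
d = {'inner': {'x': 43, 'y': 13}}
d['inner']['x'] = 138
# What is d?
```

After line 1: d = {'inner': {'x': 43, 'y': 13}}
After line 2 (inner x overwritten): d = {'inner': {'x': 138, 'y': 13}}

{'inner': {'x': 138, 'y': 13}}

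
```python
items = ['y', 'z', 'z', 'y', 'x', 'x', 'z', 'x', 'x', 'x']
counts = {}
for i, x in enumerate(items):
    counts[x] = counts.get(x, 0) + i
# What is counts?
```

Initial: counts = {}, items = ['y', 'z', 'z', 'y', 'x', 'x', 'z', 'x', 'x', 'x']
i=0, x='y': counts = {'y': 0}
i=1, x='z': counts = {'y': 0, 'z': 1}
i=2, x='z': counts = {'y': 0, 'z': 3}
i=3, x='y': counts = {'y': 3, 'z': 3}
i=4, x='x': counts = {'y': 3, 'z': 3, 'x': 4}
i=5, x='x': counts = {'y': 3, 'z': 3, 'x': 9}
i=6, x='z': counts = {'y': 3, 'z': 9, 'x': 9}
i=7, x='x': counts = {'y': 3, 'z': 9, 'x': 16}
i=8, x='x': counts = {'y': 3, 'z': 9, 'x': 24}
i=9, x='x': counts = {'y': 3, 'z': 9, 'x': 33}

{'y': 3, 'z': 9, 'x': 33}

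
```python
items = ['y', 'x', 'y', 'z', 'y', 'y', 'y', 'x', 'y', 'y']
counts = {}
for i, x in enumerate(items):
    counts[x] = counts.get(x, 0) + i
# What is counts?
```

Initial: counts = {}, items = ['y', 'x', 'y', 'z', 'y', 'y', 'y', 'x', 'y', 'y']
i=0, x='y': counts = {'y': 0}
i=1, x='x': counts = {'y': 0, 'x': 1}
i=2, x='y': counts = {'y': 2, 'x': 1}
i=3, x='z': counts = {'y': 2, 'x': 1, 'z': 3}
i=4, x='y': counts = {'y': 6, 'x': 1, 'z': 3}
i=5, x='y': counts = {'y': 11, 'x': 1, 'z': 3}
i=6, x='y': counts = {'y': 17, 'x': 1, 'z': 3}
i=7, x='x': counts = {'y': 17, 'x': 8, 'z': 3}
i=8, x='y': counts = {'y': 25, 'x': 8, 'z': 3}
i=9, x='y': counts = {'y': 34, 'x': 8, 'z': 3}

{'y': 34, 'x': 8, 'z': 3}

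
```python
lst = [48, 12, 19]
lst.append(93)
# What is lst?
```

[48, 12, 19, 93]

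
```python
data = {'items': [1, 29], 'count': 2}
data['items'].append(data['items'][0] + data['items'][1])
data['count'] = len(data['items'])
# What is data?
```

After line 1: data = {'items': [1, 29], 'count': 2}
After line 2 (append 1 + 29 = 30): data = {'items': [1, 29, 30], 'count': 2}
After line 3 (count = len(items) = 3): data = {'items': [1, 29, 30], 'count': 3}

{'items': [1, 29, 30], 'count': 3}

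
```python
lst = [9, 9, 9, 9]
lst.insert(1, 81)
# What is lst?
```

[9, 81, 9, 9, 9]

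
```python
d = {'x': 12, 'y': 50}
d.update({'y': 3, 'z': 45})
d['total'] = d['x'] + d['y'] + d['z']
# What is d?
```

After line 1: d = {'x': 12, 'y': 50}
After line 2 (y overwritten, z added): d = {'x': 12, 'y': 3, 'z': 45}
After line 3 (total = 12 + 3 + 45 = 60): d = {'x': 12, 'y': 3, 'z': 45, 'total': 60}

{'x': 12, 'y': 3, 'z': 45, 'total': 60}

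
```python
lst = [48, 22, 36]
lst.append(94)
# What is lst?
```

[48, 22, 36, 94]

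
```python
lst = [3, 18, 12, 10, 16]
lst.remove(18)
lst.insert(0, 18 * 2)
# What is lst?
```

After line 1: lst = [3, 18, 12, 10, 16]
After line 2 (remove first 18): lst = [3, 12, 10, 16]
After line 3 (insert 36 at index 0): lst = [36, 3, 12, 10, 16]

[36, 3, 12, 10, 16]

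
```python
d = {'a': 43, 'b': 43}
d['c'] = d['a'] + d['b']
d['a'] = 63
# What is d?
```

After line 1: d = {'a': 43, 'b': 43}
After line 2 (d['c'] = 43 + 43): d = {'a': 43, 'b': 43, 'c': 86}
After line 3: d = {'a': 63, 'b': 43, 'c': 86}

{'a': 63, 'b': 43, 'c': 86}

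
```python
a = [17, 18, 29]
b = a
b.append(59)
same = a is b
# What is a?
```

After line 1: a = [17, 18, 29]
After line 2 (b = a is an alias, same object): a = [17, 18, 29], b = [17, 18, 29]
After line 3 (b.append mutates the shared list): a = [17, 18, 29, 59], b = [17, 18, 29, 59]
After line 4 (same = a is b; same object -> True): same = True

[17, 18, 29, 59]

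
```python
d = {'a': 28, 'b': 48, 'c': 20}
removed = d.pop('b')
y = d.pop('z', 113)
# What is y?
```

After line 1: d = {'a': 28, 'b': 48, 'c': 20}
After line 2 (pop 'b' returns 48): d = {'a': 28, 'c': 20}, removed = 48
After line 3 (pop 'z' missing, returns default 113): d = {'a': 28, 'c': 20}, y = 113

113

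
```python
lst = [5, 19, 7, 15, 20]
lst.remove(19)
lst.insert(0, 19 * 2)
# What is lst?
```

After line 1: lst = [5, 19, 7, 15, 20]
After line 2 (remove first 19): lst = [5, 7, 15, 20]
After line 3 (insert 38 at index 0): lst = [38, 5, 7, 15, 20]

[38, 5, 7, 15, 20]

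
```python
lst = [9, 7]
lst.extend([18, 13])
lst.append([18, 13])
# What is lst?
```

After line 1: lst = [9, 7]
After line 2 (extend unpacks [18, 13]): lst = [9, 7, 18, 13]
After line 3 (append adds [18, 13] as single element): lst = [9, 7, 18, 13, [18, 13]]

[9, 7, 18, 13, [18, 13]]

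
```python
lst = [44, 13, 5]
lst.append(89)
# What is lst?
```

[44, 13, 5, 89]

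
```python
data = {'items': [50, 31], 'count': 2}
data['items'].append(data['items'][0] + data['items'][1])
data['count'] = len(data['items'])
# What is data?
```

After line 1: data = {'items': [50, 31], 'count': 2}
After line 2 (append 50 + 31 = 81): data = {'items': [50, 31, 81], 'count': 2}
After line 3 (count = len(items) = 3): data = {'items': [50, 31, 81], 'count': 3}

{'items': [50, 31, 81], 'count': 3}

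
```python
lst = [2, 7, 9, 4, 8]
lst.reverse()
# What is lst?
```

[8, 4, 9, 7, 2]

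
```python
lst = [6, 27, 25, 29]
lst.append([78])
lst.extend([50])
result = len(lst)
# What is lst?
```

After line 1: lst = [6, 27, 25, 29]
After line 2 (append adds [78] as single element): lst = [6, 27, 25, 29, [78]]
After line 3 (extend unpacks [50], adds 50): lst = [6, 27, 25, 29, [78], 50]
After line 4: result = len(lst) = 6

[6, 27, 25, 29, [78], 50]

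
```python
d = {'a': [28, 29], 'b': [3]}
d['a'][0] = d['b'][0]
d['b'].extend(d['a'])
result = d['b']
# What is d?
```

After line 1: d = {'a': [28, 29], 'b': [3]}
After line 2 (a[0] = b[0] = 3): d = {'a': [3, 29], 'b': [3]}
After line 3 (b.extend(a) appends [3, 29]): d = {'a': [3, 29], 'b': [3, 3, 29]}
After line 4: result = d['b'] = [3, 3, 29]

{'a': [3, 29], 'b': [3, 3, 29]}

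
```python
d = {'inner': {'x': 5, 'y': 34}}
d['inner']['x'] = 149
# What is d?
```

After line 1: d = {'inner': {'x': 5, 'y': 34}}
After line 2 (inner x overwritten): d = {'inner': {'x': 149, 'y': 34}}

{'inner': {'x': 149, 'y': 34}}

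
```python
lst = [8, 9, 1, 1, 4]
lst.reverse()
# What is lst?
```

[4, 1, 1, 9, 8]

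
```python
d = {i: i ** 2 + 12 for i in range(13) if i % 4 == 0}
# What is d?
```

{0: 12, 4: 28, 8: 76, 12: 156}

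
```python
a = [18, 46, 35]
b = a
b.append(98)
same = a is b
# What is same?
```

After line 1: a = [18, 46, 35]
After line 2 (b = a is an alias, same object): a = [18, 46, 35], b = [18, 46, 35]
After line 3 (b.append mutates the shared list): a = [18, 46, 35, 98], b = [18, 46, 35, 98]
After line 4 (same = a is b; same object -> True): same = True

True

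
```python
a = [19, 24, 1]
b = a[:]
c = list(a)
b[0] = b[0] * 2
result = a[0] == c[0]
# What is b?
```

After line 1: a = [19, 24, 1]
After line 2 (b = a[:], copy): a = [19, 24, 1], b = [19, 24, 1]
After line 3 (c = list(a) is a copy, new object): c = [19, 24, 1]
After line 4 (b[0] = 19 * 2 = 38; only b mutates (copy)): a = [19, 24, 1], b = [38, 24, 1], c = [19, 24, 1]
After line 5 (a[0] = 19, c[0] = 19; result = True)

[38, 24, 1]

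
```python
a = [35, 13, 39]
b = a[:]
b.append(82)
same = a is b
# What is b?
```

After line 1: a = [35, 13, 39]
After line 2 (b = a[:] is a shallow copy, new object): a = [35, 13, 39], b = [35, 13, 39]
After line 3 (append only mutates b): a = [35, 13, 39], b = [35, 13, 39, 82]
After line 4 (same = a is b; different objects -> False): same = False

[35, 13, 39, 82]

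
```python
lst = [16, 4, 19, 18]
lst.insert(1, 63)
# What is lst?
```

[16, 63, 4, 19, 18]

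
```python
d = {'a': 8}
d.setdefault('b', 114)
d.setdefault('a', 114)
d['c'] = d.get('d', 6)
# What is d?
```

After line 1: d = {'a': 8}
After line 2 (setdefault adds 'b'=114): d = {'a': 8, 'b': 114}
After line 3 (setdefault 'a' no-op, already exists): d = {'a': 8, 'b': 114}
After line 4 (get('d', 6) returns default since 'd' not in d): d = {'a': 8, 'b': 114, 'c': 6}

{'a': 8, 'b': 114, 'c': 6}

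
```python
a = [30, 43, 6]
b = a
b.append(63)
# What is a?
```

After line 1: a = [30, 43, 6]
After line 2 (b = a is an alias, same object): a = [30, 43, 6], b = [30, 43, 6]
After line 3 (b.append mutates the shared list): a = [30, 43, 6, 63], b = [30, 43, 6, 63]

[30, 43, 6, 63]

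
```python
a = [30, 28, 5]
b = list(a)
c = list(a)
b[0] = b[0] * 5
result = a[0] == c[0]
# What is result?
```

After line 1: a = [30, 28, 5]
After line 2 (b = list(a), copy): a = [30, 28, 5], b = [30, 28, 5]
After line 3 (c = list(a) is a copy, new object): c = [30, 28, 5]
After line 4 (b[0] = 30 * 5 = 150; only b mutates (copy)): a = [30, 28, 5], b = [150, 28, 5], c = [30, 28, 5]
After line 5 (a[0] = 30, c[0] = 30; result = True)

True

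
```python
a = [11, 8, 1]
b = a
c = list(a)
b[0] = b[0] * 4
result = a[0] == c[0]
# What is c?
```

After line 1: a = [11, 8, 1]
After line 2 (b = a, alias): a = [11, 8, 1], b = [11, 8, 1]
After line 3 (c = list(a) is a copy, new object): c = [11, 8, 1]
After line 4 (b[0] = 11 * 4 = 44; mutates shared a/b): a = b = [44, 8, 1], c = [11, 8, 1]
After line 5 (a[0] = 44, c[0] = 11; result = False)

[11, 8, 1]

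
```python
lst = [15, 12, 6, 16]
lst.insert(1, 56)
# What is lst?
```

[15, 56, 12, 6, 16]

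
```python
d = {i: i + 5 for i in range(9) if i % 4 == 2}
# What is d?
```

{2: 7, 6: 11}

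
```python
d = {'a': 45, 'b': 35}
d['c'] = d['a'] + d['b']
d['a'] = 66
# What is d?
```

After line 1: d = {'a': 45, 'b': 35}
After line 2 (d['c'] = 45 + 35): d = {'a': 45, 'b': 35, 'c': 80}
After line 3: d = {'a': 66, 'b': 35, 'c': 80}

{'a': 66, 'b': 35, 'c': 80}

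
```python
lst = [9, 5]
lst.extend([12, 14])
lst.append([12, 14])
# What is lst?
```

After line 1: lst = [9, 5]
After line 2 (extend unpacks [12, 14]): lst = [9, 5, 12, 14]
After line 3 (append adds [12, 14] as single element): lst = [9, 5, 12, 14, [12, 14]]

[9, 5, 12, 14, [12, 14]]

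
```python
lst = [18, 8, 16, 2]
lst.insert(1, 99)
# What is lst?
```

[18, 99, 8, 16, 2]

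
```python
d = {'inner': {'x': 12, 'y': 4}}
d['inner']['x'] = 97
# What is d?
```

After line 1: d = {'inner': {'x': 12, 'y': 4}}
After line 2 (inner x overwritten): d = {'inner': {'x': 97, 'y': 4}}

{'inner': {'x': 97, 'y': 4}}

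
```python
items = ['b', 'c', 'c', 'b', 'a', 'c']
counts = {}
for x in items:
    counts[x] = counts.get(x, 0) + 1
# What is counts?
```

Initial: counts = {}, items = ['b', 'c', 'c', 'b', 'a', 'c']
See 'b': counts = {'b': 1}
See 'c': counts = {'b': 1, 'c': 1}
See 'c': counts = {'b': 1, 'c': 2}
See 'b': counts = {'b': 2, 'c': 2}
See 'a': counts = {'b': 2, 'c': 2, 'a': 1}
See 'c': counts = {'b': 2, 'c': 3, 'a': 1}

{'b': 2, 'c': 3, 'a': 1}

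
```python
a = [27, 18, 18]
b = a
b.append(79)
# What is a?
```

After line 1: a = [27, 18, 18]
After line 2 (b = a is an alias, same object): a = [27, 18, 18], b = [27, 18, 18]
After line 3 (b.append mutates the shared list): a = [27, 18, 18, 79], b = [27, 18, 18, 79]

[27, 18, 18, 79]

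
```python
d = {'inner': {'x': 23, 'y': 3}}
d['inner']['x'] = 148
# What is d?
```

After line 1: d = {'inner': {'x': 23, 'y': 3}}
After line 2 (inner x overwritten): d = {'inner': {'x': 148, 'y': 3}}

{'inner': {'x': 148, 'y': 3}}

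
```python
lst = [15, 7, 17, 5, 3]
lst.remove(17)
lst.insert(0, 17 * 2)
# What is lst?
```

After line 1: lst = [15, 7, 17, 5, 3]
After line 2 (remove first 17): lst = [15, 7, 5, 3]
After line 3 (insert 34 at index 0): lst = [34, 15, 7, 5, 3]

[34, 15, 7, 5, 3]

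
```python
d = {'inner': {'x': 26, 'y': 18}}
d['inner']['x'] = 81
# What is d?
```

After line 1: d = {'inner': {'x': 26, 'y': 18}}
After line 2 (inner x overwritten): d = {'inner': {'x': 81, 'y': 18}}

{'inner': {'x': 81, 'y': 18}}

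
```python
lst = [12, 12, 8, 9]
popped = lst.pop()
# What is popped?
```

9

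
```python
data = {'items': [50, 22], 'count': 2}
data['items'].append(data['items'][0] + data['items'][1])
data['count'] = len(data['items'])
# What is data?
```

After line 1: data = {'items': [50, 22], 'count': 2}
After line 2 (append 50 + 22 = 72): data = {'items': [50, 22, 72], 'count': 2}
After line 3 (count = len(items) = 3): data = {'items': [50, 22, 72], 'count': 3}

{'items': [50, 22, 72], 'count': 3}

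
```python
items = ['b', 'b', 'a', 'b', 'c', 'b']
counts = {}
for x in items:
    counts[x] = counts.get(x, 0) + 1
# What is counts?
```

Initial: counts = {}, items = ['b', 'b', 'a', 'b', 'c', 'b']
See 'b': counts = {'b': 1}
See 'b': counts = {'b': 2}
See 'a': counts = {'b': 2, 'a': 1}
See 'b': counts = {'b': 3, 'a': 1}
See 'c': counts = {'b': 3, 'a': 1, 'c': 1}
See 'b': counts = {'b': 4, 'a': 1, 'c': 1}

{'b': 4, 'a': 1, 'c': 1}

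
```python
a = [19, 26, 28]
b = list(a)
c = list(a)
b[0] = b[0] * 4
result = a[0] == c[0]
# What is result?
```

After line 1: a = [19, 26, 28]
After line 2 (b = list(a), copy): a = [19, 26, 28], b = [19, 26, 28]
After line 3 (c = list(a) is a copy, new object): c = [19, 26, 28]
After line 4 (b[0] = 19 * 4 = 76; only b mutates (copy)): a = [19, 26, 28], b = [76, 26, 28], c = [19, 26, 28]
After line 5 (a[0] = 19, c[0] = 19; result = True)

True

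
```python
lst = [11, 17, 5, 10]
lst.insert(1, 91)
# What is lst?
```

[11, 91, 17, 5, 10]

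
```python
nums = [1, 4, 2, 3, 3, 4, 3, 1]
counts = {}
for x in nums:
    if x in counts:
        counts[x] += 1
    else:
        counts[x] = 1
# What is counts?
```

Initial: counts = {}, nums = [1, 4, 2, 3, 3, 4, 3, 1]
See 1: counts = {1: 1}
See 4: counts = {1: 1, 4: 1}
See 2: counts = {1: 1, 4: 1, 2: 1}
See 3: counts = {1: 1, 4: 1, 2: 1, 3: 1}
See 3: counts = {1: 1, 4: 1, 2: 1, 3: 2}
See 4: counts = {1: 1, 4: 2, 2: 1, 3: 2}
See 3: counts = {1: 1, 4: 2, 2: 1, 3: 3}
See 1: counts = {1: 2, 4: 2, 2: 1, 3: 3}

{1: 2, 4: 2, 2: 1, 3: 3}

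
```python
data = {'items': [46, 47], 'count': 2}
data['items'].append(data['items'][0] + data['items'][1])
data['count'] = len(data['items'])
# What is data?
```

After line 1: data = {'items': [46, 47], 'count': 2}
After line 2 (append 46 + 47 = 93): data = {'items': [46, 47, 93], 'count': 2}
After line 3 (count = len(items) = 3): data = {'items': [46, 47, 93], 'count': 3}

{'items': [46, 47, 93], 'count': 3}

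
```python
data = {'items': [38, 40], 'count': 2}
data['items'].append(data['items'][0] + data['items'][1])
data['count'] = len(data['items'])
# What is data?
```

After line 1: data = {'items': [38, 40], 'count': 2}
After line 2 (append 38 + 40 = 78): data = {'items': [38, 40, 78], 'count': 2}
After line 3 (count = len(items) = 3): data = {'items': [38, 40, 78], 'count': 3}

{'items': [38, 40, 78], 'count': 3}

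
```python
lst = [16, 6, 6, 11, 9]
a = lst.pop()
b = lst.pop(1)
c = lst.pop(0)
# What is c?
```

After line 1: lst = [16, 6, 6, 11, 9]
After line 2 (pop() -> a = 9): lst = [16, 6, 6, 11]
After line 3 (pop(1) -> b = 6): lst = [16, 6, 11]
After line 4 (pop(0) -> c = 16): lst = [6, 11]

16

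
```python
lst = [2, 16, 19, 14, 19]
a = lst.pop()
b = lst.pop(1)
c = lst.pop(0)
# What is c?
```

After line 1: lst = [2, 16, 19, 14, 19]
After line 2 (pop() -> a = 19): lst = [2, 16, 19, 14]
After line 3 (pop(1) -> b = 16): lst = [2, 19, 14]
After line 4 (pop(0) -> c = 2): lst = [19, 14]

2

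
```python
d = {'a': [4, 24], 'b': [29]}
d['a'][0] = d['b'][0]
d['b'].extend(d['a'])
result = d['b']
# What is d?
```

After line 1: d = {'a': [4, 24], 'b': [29]}
After line 2 (a[0] = b[0] = 29): d = {'a': [29, 24], 'b': [29]}
After line 3 (b.extend(a) appends [29, 24]): d = {'a': [29, 24], 'b': [29, 29, 24]}
After line 4: result = d['b'] = [29, 29, 24]

{'a': [29, 24], 'b': [29, 29, 24]}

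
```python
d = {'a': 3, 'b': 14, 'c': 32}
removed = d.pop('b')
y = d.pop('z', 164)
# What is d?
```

After line 1: d = {'a': 3, 'b': 14, 'c': 32}
After line 2 (pop 'b' returns 14): d = {'a': 3, 'c': 32}, removed = 14
After line 3 (pop 'z' missing, returns default 164): d = {'a': 3, 'c': 32}, y = 164

{'a': 3, 'c': 32}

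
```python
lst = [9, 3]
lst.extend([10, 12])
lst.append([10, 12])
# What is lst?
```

After line 1: lst = [9, 3]
After line 2 (extend unpacks [10, 12]): lst = [9, 3, 10, 12]
After line 3 (append adds [10, 12] as single element): lst = [9, 3, 10, 12, [10, 12]]

[9, 3, 10, 12, [10, 12]]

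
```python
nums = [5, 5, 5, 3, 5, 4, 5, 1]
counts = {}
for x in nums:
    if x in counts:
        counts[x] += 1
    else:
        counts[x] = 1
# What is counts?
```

Initial: counts = {}, nums = [5, 5, 5, 3, 5, 4, 5, 1]
See 5: counts = {5: 1}
See 5: counts = {5: 2}
See 5: counts = {5: 3}
See 3: counts = {5: 3, 3: 1}
See 5: counts = {5: 4, 3: 1}
See 4: counts = {5: 4, 3: 1, 4: 1}
See 5: counts = {5: 5, 3: 1, 4: 1}
See 1: counts = {5: 5, 3: 1, 4: 1, 1: 1}

{5: 5, 3: 1, 4: 1, 1: 1}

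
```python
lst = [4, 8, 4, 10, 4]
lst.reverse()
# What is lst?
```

[4, 10, 4, 8, 4]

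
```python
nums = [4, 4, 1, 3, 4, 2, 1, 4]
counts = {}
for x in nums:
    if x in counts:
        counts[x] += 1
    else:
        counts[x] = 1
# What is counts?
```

Initial: counts = {}, nums = [4, 4, 1, 3, 4, 2, 1, 4]
See 4: counts = {4: 1}
See 4: counts = {4: 2}
See 1: counts = {4: 2, 1: 1}
See 3: counts = {4: 2, 1: 1, 3: 1}
See 4: counts = {4: 3, 1: 1, 3: 1}
See 2: counts = {4: 3, 1: 1, 3: 1, 2: 1}
See 1: counts = {4: 3, 1: 2, 3: 1, 2: 1}
See 4: counts = {4: 4, 1: 2, 3: 1, 2: 1}

{4: 4, 1: 2, 3: 1, 2: 1}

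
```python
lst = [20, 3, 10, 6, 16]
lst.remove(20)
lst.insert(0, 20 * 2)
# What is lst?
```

After line 1: lst = [20, 3, 10, 6, 16]
After line 2 (remove first 20): lst = [3, 10, 6, 16]
After line 3 (insert 40 at index 0): lst = [40, 3, 10, 6, 16]

[40, 3, 10, 6, 16]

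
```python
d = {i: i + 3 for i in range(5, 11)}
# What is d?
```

{5: 8, 6: 9, 7: 10, 8: 11, 9: 12, 10: 13}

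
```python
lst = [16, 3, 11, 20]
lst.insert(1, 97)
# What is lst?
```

[16, 97, 3, 11, 20]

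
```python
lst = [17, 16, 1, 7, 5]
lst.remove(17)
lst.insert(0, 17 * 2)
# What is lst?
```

After line 1: lst = [17, 16, 1, 7, 5]
After line 2 (remove first 17): lst = [16, 1, 7, 5]
After line 3 (insert 34 at index 0): lst = [34, 16, 1, 7, 5]

[34, 16, 1, 7, 5]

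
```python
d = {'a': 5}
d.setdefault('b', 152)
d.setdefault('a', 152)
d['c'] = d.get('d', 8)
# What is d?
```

After line 1: d = {'a': 5}
After line 2 (setdefault adds 'b'=152): d = {'a': 5, 'b': 152}
After line 3 (setdefault 'a' no-op, already exists): d = {'a': 5, 'b': 152}
After line 4 (get('d', 8) returns default since 'd' not in d): d = {'a': 5, 'b': 152, 'c': 8}

{'a': 5, 'b': 152, 'c': 8}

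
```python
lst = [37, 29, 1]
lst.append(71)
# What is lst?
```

[37, 29, 1, 71]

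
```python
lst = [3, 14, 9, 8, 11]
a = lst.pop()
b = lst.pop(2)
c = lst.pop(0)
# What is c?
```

After line 1: lst = [3, 14, 9, 8, 11]
After line 2 (pop() -> a = 11): lst = [3, 14, 9, 8]
After line 3 (pop(2) -> b = 9): lst = [3, 14, 8]
After line 4 (pop(0) -> c = 3): lst = [14, 8]

3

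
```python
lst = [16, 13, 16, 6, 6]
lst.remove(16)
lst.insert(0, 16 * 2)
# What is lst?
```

After line 1: lst = [16, 13, 16, 6, 6]
After line 2 (remove first 16): lst = [13, 16, 6, 6]
After line 3 (insert 32 at index 0): lst = [32, 13, 16, 6, 6]

[32, 13, 16, 6, 6]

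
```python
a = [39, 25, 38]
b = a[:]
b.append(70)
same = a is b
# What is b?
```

After line 1: a = [39, 25, 38]
After line 2 (b = a[:] is a shallow copy, new object): a = [39, 25, 38], b = [39, 25, 38]
After line 3 (append only mutates b): a = [39, 25, 38], b = [39, 25, 38, 70]
After line 4 (same = a is b; different objects -> False): same = False

[39, 25, 38, 70]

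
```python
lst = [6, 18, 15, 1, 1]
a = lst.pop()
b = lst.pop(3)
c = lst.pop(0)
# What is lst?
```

After line 1: lst = [6, 18, 15, 1, 1]
After line 2 (pop() -> a = 1): lst = [6, 18, 15, 1]
After line 3 (pop(3) -> b = 1): lst = [6, 18, 15]
After line 4 (pop(0) -> c = 6): lst = [18, 15]

[18, 15]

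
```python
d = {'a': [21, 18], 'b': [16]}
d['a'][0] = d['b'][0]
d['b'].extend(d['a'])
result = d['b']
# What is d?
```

After line 1: d = {'a': [21, 18], 'b': [16]}
After line 2 (a[0] = b[0] = 16): d = {'a': [16, 18], 'b': [16]}
After line 3 (b.extend(a) appends [16, 18]): d = {'a': [16, 18], 'b': [16, 16, 18]}
After line 4: result = d['b'] = [16, 16, 18]

{'a': [16, 18], 'b': [16, 16, 18]}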